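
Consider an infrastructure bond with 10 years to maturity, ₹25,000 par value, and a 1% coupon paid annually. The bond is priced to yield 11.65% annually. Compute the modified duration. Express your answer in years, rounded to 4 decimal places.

Periodic yield y = 0.1165. First find Macaulay duration:
  t   CF        PV=CF/(1+0.1165)^t    t·PV
  1       250.00       223.9140       223.9140
  2       250.00       200.5499       401.0999
  3       250.00       179.6238       538.8713
  4       250.00       160.8811       643.5245
  5       250.00       144.0942       720.4708
  6       250.00       129.0588       774.3528
  7       250.00       115.5923       809.1461
  8       250.00       103.5309       828.2476
  9       250.00        92.7281       834.5531
  10   25,250.00     8,388.3030    83,883.0298
  Σ                  9,738.2762    89,657.2100
P = 9,738.2762; Macaulay duration = 89,657.2100 / 9,738.2762 = 9.20668 years.
Modified duration = D_Mac / (1 + y) = 9.20668 / 1.1165 = 8.24602 years.

8.2460 years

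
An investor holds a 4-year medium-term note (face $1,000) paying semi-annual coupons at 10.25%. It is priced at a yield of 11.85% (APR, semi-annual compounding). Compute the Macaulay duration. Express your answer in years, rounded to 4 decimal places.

3.3615 years

Periodic yield y = 0.05925. Discount each cash flow and weight by its period:
  t   CF        PV=CF/(1+0.05925)^t    t·PV
  1        51.25        48.3833        48.3833
  2        51.25        45.6769        91.3539
  3        51.25        43.1220       129.3659
  4        51.25        40.7099       162.8396
  5        51.25        38.4328       192.1638
  6        51.25        36.2830       217.6979
  7        51.25        34.2535       239.7743
  8     1,051.25       663.3126     5,306.5006
  Σ                    950.1739     6,388.0791
Price P = Σ PV = 950.1739.
Macaulay duration = Σ(t·PV) / P = 6,388.0791 / 950.1739 = 6.72306 half-year periods.
In years: 6.72306 / 2 = 3.36153 years.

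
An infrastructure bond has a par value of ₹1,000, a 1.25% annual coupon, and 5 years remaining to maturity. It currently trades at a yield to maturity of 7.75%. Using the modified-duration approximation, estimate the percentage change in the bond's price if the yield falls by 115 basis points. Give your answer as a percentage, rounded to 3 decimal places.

Periodic yield y = 0.0775. Modified duration first:
  t   CF        PV=CF/(1+0.0775)^t    t·PV
  1        12.50        11.6009        11.6009
  2        12.50        10.7665        21.5330
  3        12.50         9.9921        29.9764
  4        12.50         9.2734        37.0938
  5     1,012.50       697.1218     3,485.6088
  Σ                    738.7548     3,585.8129
P = 738.7548; D_Mac = 4.85386 yrs; D_mod = 4.85386/(1+0.0775) = 4.50474 yrs.
ΔP/P ≈ -D_mod · Δy = -4.50474 × (-0.0115) = +0.051805 = +5.1805%.

+5.180%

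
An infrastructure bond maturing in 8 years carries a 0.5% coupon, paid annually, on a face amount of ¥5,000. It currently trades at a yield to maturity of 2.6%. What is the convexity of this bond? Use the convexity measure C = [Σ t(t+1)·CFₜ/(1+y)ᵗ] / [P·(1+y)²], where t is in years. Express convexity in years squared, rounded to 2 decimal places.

With y = 0.026:
  t   CF        PV=CF/(1+0.026)^t    t·PV        t(t+1)·PV
  1        25.00        24.3665        24.3665          48.7329
  2        25.00        23.7490        47.4980         142.4940
  3        25.00        23.1472        69.4415         277.7661
  4        25.00        22.5606        90.2424         451.2119
  5        25.00        21.9889       109.9444         659.6665
  6        25.00        21.4317       128.5900         900.1298
  7        25.00        20.8886       146.2199       1,169.7593
  8     5,025.00     4,092.2031    32,737.6248     294,638.6231
  Σ                  4,250.3354    33,353.9275     298,288.3836
P = 4,250.3354.
Convexity = Σ t(t+1)·PV / [P·(1+y)²] = 298,288.3836 / (4,250.3354 × 1.052676) = 66.66815.

66.67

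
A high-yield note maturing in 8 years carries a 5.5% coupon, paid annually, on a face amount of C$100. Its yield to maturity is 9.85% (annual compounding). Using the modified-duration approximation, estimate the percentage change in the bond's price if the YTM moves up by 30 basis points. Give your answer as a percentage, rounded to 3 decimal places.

-1.766%

Periodic yield y = 0.0985. Modified duration first:
  t   CF        PV=CF/(1+0.0985)^t    t·PV
  1         5.50         5.0068         5.0068
  2         5.50         4.5579         9.1158
  3         5.50         4.1492        12.4475
  4         5.50         3.7771        15.1085
  5         5.50         3.4384        17.1922
  6         5.50         3.1301        18.7808
  7         5.50         2.8495        19.9462
  8       105.50        49.7567       398.0540
  Σ                     76.6658       495.6519
P = 76.6658; D_Mac = 6.46510 yrs; D_mod = 6.46510/(1+0.0985) = 5.88539 yrs.
ΔP/P ≈ -D_mod · Δy = -5.88539 × (+0.003) = -0.017656 = -1.7656%.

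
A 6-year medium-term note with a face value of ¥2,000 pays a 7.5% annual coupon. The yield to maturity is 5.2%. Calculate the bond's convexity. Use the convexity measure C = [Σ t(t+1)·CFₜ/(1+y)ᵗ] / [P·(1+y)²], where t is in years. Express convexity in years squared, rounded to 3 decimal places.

With y = 0.052:
  t   CF        PV=CF/(1+0.052)^t    t·PV        t(t+1)·PV
  1       150.00       142.5856       142.5856         285.1711
  2       150.00       135.5376       271.0752         813.2256
  3       150.00       128.8380       386.5141       1,546.0562
  4       150.00       122.4696       489.8784       2,449.3920
  5       150.00       116.4160       582.0798       3,492.4791
  6     2,150.00     1,586.1491     9,516.8949      66,618.2640
  Σ                  2,231.9959    11,389.0279      75,204.5880
P = 2,231.9959.
Convexity = Σ t(t+1)·PV / [P·(1+y)²] = 75,204.5880 / (2,231.9959 × 1.106704) = 30.44524.

30.445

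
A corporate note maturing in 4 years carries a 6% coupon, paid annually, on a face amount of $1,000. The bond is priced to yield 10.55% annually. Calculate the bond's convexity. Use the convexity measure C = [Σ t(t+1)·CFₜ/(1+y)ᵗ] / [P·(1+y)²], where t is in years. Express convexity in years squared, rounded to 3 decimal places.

14.438

With y = 0.1055:
  t   CF        PV=CF/(1+0.1055)^t    t·PV        t(t+1)·PV
  1        60.00        54.2741        54.2741         108.5482
  2        60.00        49.0946        98.1892         294.5676
  3        60.00        44.4094       133.2282         532.9129
  4     1,060.00       709.6936     2,838.7743      14,193.8716
  Σ                    857.4717     3,124.4658      15,129.9004
P = 857.4717.
Convexity = Σ t(t+1)·PV / [P·(1+y)²] = 15,129.9004 / (857.4717 × 1.222130) = 14.43773.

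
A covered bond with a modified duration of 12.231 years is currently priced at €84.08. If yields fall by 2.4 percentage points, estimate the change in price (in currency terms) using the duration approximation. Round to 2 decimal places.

+€24.68

Duration approximation: ΔP/P ≈ -D_mod · Δy = -12.231 × (-0.024) = +0.293544.
ΔP ≈ 84.08 × (+0.293544) = +24.68117952.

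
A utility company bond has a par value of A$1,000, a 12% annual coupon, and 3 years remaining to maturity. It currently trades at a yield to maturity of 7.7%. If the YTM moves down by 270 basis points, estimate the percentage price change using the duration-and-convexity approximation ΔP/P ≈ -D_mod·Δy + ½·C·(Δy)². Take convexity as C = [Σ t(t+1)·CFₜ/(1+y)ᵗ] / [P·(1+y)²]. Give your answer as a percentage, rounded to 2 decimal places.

With y = 0.077:
  t   CF        PV=CF/(1+0.077)^t    t·PV        t(t+1)·PV
  1       120.00       111.4206       111.4206         222.8412
  2       120.00       103.4546       206.9092         620.7276
  3     1,120.00       896.5426     2,689.6277      10,758.5108
  Σ                  1,111.4178     3,007.9575      11,602.0796
P = 1,111.4178; D_Mac = 2.70641 yrs; D_mod = 2.51292 yrs; C = 8.99968.
Duration effect: -2.51292 × (-0.027) = +0.067849
Convexity effect: 0.5 × 8.99968 × (-0.027)² = +0.0032804
ΔP/P ≈ +0.067849 + 0.0032804 = +0.071129 = +7.1129%.

+7.11%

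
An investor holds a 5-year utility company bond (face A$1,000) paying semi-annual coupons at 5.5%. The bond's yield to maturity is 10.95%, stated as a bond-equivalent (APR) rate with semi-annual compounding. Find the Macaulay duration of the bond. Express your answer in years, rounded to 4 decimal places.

Periodic yield y = 0.05475. Discount each cash flow and weight by its period:
  t   CF        PV=CF/(1+0.05475)^t    t·PV
  1        27.50        26.0725        26.0725
  2        27.50        24.7192        49.4383
  3        27.50        23.4360        70.3081
  4        27.50        22.2195        88.8781
  5        27.50        21.0661       105.3307
  6        27.50        19.9726       119.8358
  7        27.50        18.9359       132.5513
  8        27.50        17.9530       143.6238
  9        27.50        17.0211       153.1896
  10    1,027.50       602.9572     6,029.5721
  Σ                    794.3532     6,918.8004
Price P = Σ PV = 794.3532.
Macaulay duration = Σ(t·PV) / P = 6,918.8004 / 794.3532 = 8.70998 half-year periods.
In years: 8.70998 / 2 = 4.35499 years.

4.3550 years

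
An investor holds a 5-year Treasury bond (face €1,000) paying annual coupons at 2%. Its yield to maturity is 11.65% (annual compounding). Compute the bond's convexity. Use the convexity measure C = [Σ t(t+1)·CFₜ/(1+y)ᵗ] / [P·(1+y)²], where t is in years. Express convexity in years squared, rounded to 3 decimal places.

With y = 0.1165:
  t   CF        PV=CF/(1+0.1165)^t    t·PV        t(t+1)·PV
  1        20.00        17.9131        17.9131          35.8262
  2        20.00        16.0440        32.0880          96.2640
  3        20.00        14.3699        43.1097         172.4388
  4        20.00        12.8705        51.4820         257.4098
  5     1,020.00       587.9042     2,939.5208      17,637.1249
  Σ                    649.1017     3,084.1136      18,199.0637
P = 649.1017.
Convexity = Σ t(t+1)·PV / [P·(1+y)²] = 18,199.0637 / (649.1017 × 1.246572) = 22.49152.

22.492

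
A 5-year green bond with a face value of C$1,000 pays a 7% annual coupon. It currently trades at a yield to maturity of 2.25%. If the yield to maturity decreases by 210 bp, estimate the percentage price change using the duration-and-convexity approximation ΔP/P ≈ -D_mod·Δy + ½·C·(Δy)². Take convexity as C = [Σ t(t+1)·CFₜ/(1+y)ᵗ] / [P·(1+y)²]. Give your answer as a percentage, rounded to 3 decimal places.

With y = 0.0225:
  t   CF        PV=CF/(1+0.0225)^t    t·PV        t(t+1)·PV
  1        70.00        68.4597        68.4597         136.9193
  2        70.00        66.9532       133.9064         401.7193
  3        70.00        65.4799       196.4397         785.7589
  4        70.00        64.0390       256.1561       1,280.7807
  5     1,070.00       957.3422     4,786.7109      28,720.2654
  Σ                  1,222.2740     5,441.6729      31,325.4436
P = 1,222.2740; D_Mac = 4.45209 yrs; D_mod = 4.35412 yrs; C = 24.51331.
Duration effect: -4.35412 × (-0.021) = +0.091437
Convexity effect: 0.5 × 24.51331 × (-0.021)² = +0.0054052
ΔP/P ≈ +0.091437 + 0.0054052 = +0.096842 = +9.6842%.

+9.684%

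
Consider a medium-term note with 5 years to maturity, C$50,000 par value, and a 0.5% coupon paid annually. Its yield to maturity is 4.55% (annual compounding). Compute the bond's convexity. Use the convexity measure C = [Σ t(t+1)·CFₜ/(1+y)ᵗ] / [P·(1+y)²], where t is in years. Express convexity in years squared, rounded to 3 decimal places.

27.040

With y = 0.0455:
  t   CF        PV=CF/(1+0.0455)^t    t·PV        t(t+1)·PV
  1       250.00       239.1200       239.1200         478.2401
  2       250.00       228.7136       457.4271       1,372.2814
  3       250.00       218.7600       656.2800       2,625.1199
  4       250.00       209.2396       836.9584       4,184.7918
  5    50,250.00    40,226.8365   201,134.1825   1,206,805.0950
  Σ                 41,122.6697   203,323.9680   1,215,465.5282
P = 41,122.6697.
Convexity = Σ t(t+1)·PV / [P·(1+y)²] = 1,215,465.5282 / (41,122.6697 × 1.093070) = 27.04041.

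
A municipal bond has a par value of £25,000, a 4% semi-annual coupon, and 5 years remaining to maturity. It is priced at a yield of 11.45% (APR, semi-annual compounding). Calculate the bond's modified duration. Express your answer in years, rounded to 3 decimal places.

4.245 years

Periodic yield y = 0.05725. First find Macaulay duration:
  t   CF        PV=CF/(1+0.05725)^t    t·PV
  1       500.00       472.9250       472.9250
  2       500.00       447.3162       894.6324
  3       500.00       423.0941     1,269.2822
  4       500.00       400.1835     1,600.7342
  5       500.00       378.5136     1,892.5682
  6       500.00       358.0172     2,148.1030
  7       500.00       338.6306     2,370.4139
  8       500.00       320.2937     2,562.3499
  9       500.00       302.9499     2,726.5488
  10   25,500.00    14,613.8028   146,138.0279
  Σ                 18,055.7266   162,075.5854
P = 18,055.7266; Macaulay duration = 162,075.5854 / 18,055.7266 = 8.97641 half-year periods = 4.48820 years.
Modified duration = D_Mac / (1 + y) = 4.48820 / 1.05725 = 4.24517 years.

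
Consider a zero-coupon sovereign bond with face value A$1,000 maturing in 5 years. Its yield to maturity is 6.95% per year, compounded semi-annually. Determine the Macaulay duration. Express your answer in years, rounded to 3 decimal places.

A zero-coupon bond has a single cash flow at maturity, so its Macaulay duration equals its maturity: 5 years.
(Equivalently: 10 semi-annual periods ÷ 2 = 5 years.)

5.000 years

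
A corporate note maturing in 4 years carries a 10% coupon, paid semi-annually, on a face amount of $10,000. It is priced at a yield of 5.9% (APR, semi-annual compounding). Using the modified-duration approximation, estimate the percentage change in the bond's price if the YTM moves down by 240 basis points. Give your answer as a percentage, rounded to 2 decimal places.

+8.02%

Periodic yield y = 0.0295. Modified duration first:
  t   CF        PV=CF/(1+0.0295)^t    t·PV
  1       500.00       485.6727       485.6727
  2       500.00       471.7559       943.5117
  3       500.00       458.2378     1,374.7135
  4       500.00       445.1072     1,780.4287
  5       500.00       432.3528     2,161.7639
  6       500.00       419.9638     2,519.7830
  7       500.00       407.9299     2,855.5094
  8    10,500.00     8,321.0569    66,568.4552
  Σ                 11,442.0770    78,689.8380
P = 11,442.0770; D_Mac = 6.87723 half-year periods = 3.43862 yrs; D_mod = 3.43862/(1+0.0295) = 3.34008 yrs.
ΔP/P ≈ -D_mod · Δy = -3.34008 × (-0.024) = +0.080162 = +8.0162%.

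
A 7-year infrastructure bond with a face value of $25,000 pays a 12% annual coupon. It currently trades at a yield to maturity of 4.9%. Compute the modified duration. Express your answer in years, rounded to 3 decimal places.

5.172 years

Periodic yield y = 0.049. First find Macaulay duration:
  t   CF        PV=CF/(1+0.049)^t    t·PV
  1     3,000.00     2,859.8665     2,859.8665
  2     3,000.00     2,726.2789     5,452.5577
  3     3,000.00     2,598.9312     7,796.7937
  4     3,000.00     2,477.5322     9,910.1287
  5     3,000.00     2,361.8038    11,809.0189
  6     3,000.00     2,251.4812    13,508.8872
  7    28,000.00    20,032.2446   140,225.7121
  Σ                 35,308.1384   191,562.9649
P = 35,308.1384; Macaulay duration = 191,562.9649 / 35,308.1384 = 5.42546 years.
Modified duration = D_Mac / (1 + y) = 5.42546 / 1.049 = 5.17203 years.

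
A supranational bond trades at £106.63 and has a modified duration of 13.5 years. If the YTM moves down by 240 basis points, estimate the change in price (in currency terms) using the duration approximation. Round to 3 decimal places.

Duration approximation: ΔP/P ≈ -D_mod · Δy = -13.5 × (-0.024) = +0.324000.
ΔP ≈ 106.63 × (+0.324000) = +34.54812.

+£34.548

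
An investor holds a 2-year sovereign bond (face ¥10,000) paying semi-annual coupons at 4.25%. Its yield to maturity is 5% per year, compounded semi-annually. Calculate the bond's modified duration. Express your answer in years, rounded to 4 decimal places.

Periodic yield y = 0.025. First find Macaulay duration:
  t   CF        PV=CF/(1+0.025)^t    t·PV
  1       212.50       207.3171       207.3171
  2       212.50       202.2606       404.5211
  3       212.50       197.3274       591.9821
  4    10,212.50     9,252.0210    37,008.0838
  Σ                  9,858.9260    38,211.9042
P = 9,858.9260; Macaulay duration = 38,211.9042 / 9,858.9260 = 3.87587 half-year periods = 1.93793 years.
Modified duration = D_Mac / (1 + y) = 1.93793 / 1.025 = 1.89067 years.

1.8907 years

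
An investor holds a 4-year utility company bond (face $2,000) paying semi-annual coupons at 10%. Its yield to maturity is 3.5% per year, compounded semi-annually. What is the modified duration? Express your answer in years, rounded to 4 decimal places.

Periodic yield y = 0.0175. First find Macaulay duration:
  t   CF        PV=CF/(1+0.0175)^t    t·PV
  1       100.00        98.2801        98.2801
  2       100.00        96.5898       193.1796
  3       100.00        94.9285       284.7856
  4       100.00        93.2959       373.1834
  5       100.00        91.6913       458.4563
  6       100.00        90.1143       540.6855
  7       100.00        88.5644       619.9506
  8     2,100.00     1,827.8643    14,622.9144
  Σ                  2,481.3284    17,191.4355
P = 2,481.3284; Macaulay duration = 17,191.4355 / 2,481.3284 = 6.92832 half-year periods = 3.46416 years.
Modified duration = D_Mac / (1 + y) = 3.46416 / 1.0175 = 3.40458 years.

3.4046 years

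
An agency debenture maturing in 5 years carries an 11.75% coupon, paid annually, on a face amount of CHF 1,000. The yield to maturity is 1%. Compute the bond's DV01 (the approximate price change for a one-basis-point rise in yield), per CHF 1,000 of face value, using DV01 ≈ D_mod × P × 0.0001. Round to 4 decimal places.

CHF 0.6393

Periodic yield y = 0.01.
  t   CF        PV=CF/(1+0.01)^t    t·PV
  1       117.50       116.3366       116.3366
  2       117.50       115.1848       230.3696
  3       117.50       114.0443       342.1330
  4       117.50       112.9152       451.6608
  5     1,117.50     1,063.2629     5,316.3145
  Σ                  1,521.7439     6,456.8145
P = 1,521.7439; D_Mac = 4.24304 yrs; D_mod = 4.20103 yrs.
DV01 ≈ 4.20103 × 1,521.7439 × 0.0001 = 0.639289.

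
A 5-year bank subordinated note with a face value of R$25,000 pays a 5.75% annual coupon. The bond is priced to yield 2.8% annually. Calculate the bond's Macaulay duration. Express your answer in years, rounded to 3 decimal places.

Periodic yield y = 0.028. Discount each cash flow and weight by its year:
  t   CF        PV=CF/(1+0.028)^t    t·PV
  1     1,437.50     1,398.3463     1,398.3463
  2     1,437.50     1,360.2591     2,720.5181
  3     1,437.50     1,323.2092     3,969.6276
  4     1,437.50     1,287.1685     5,148.6739
  5    26,437.50    23,027.9253   115,139.6264
  Σ                 28,396.9083   128,376.7922
Price P = Σ PV = 28,396.9083.
Macaulay duration = Σ(t·PV) / P = 128,376.7922 / 28,396.9083 = 4.52080 years.

4.521 years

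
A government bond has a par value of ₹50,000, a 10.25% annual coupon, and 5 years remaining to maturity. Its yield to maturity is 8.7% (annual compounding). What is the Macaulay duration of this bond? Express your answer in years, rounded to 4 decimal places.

4.1794 years

Periodic yield y = 0.087. Discount each cash flow and weight by its year:
  t   CF        PV=CF/(1+0.087)^t    t·PV
  1     5,125.00     4,714.8114     4,714.8114
  2     5,125.00     4,337.4530     8,674.9060
  3     5,125.00     3,990.2971    11,970.8914
  4     5,125.00     3,670.9265    14,683.7061
  5    55,125.00    36,324.6035   181,623.0173
  Σ                 53,038.0916   221,667.3323
Price P = Σ PV = 53,038.0916.
Macaulay duration = Σ(t·PV) / P = 221,667.3323 / 53,038.0916 = 4.17940 years.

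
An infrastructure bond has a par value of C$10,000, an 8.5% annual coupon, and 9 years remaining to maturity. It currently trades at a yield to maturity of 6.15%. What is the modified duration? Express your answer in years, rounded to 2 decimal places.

6.43 years

Periodic yield y = 0.0615. First find Macaulay duration:
  t   CF        PV=CF/(1+0.0615)^t    t·PV
  1       850.00       800.7537       800.7537
  2       850.00       754.3605     1,508.7210
  3       850.00       710.6552     2,131.9656
  4       850.00       669.4820     2,677.9282
  5       850.00       630.6943     3,153.4717
  6       850.00       594.1539     3,564.9233
  7       850.00       559.7305     3,918.1132
  8       850.00       527.3014     4,218.4113
  9    10,850.00     6,340.8832    57,067.9486
  Σ                 11,588.0146    79,042.2364
P = 11,588.0146; Macaulay duration = 79,042.2364 / 11,588.0146 = 6.82103 years.
Modified duration = D_Mac / (1 + y) = 6.82103 / 1.0615 = 6.42584 years.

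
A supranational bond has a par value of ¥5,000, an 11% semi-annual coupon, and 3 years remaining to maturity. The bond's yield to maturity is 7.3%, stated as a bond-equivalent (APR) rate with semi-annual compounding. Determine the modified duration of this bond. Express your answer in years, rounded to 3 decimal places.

Periodic yield y = 0.0365. First find Macaulay duration:
  t   CF        PV=CF/(1+0.0365)^t    t·PV
  1       275.00       265.3160       265.3160
  2       275.00       255.9730       511.9459
  3       275.00       246.9590       740.8769
  4       275.00       238.2624       953.0495
  5       275.00       229.8720     1,149.3602
  6     5,275.00     4,254.0895    25,524.5372
  Σ                  5,490.4718    29,145.0856
P = 5,490.4718; Macaulay duration = 29,145.0856 / 5,490.4718 = 5.30830 half-year periods = 2.65415 years.
Modified duration = D_Mac / (1 + y) = 2.65415 / 1.0365 = 2.56069 years.

2.561 years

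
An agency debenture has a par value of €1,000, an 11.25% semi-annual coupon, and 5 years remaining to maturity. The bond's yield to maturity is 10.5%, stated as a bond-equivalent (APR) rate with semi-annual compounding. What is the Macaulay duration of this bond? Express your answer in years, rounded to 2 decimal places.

3.97 years

Periodic yield y = 0.0525. Discount each cash flow and weight by its period:
  t   CF        PV=CF/(1+0.0525)^t    t·PV
  1        56.25        53.4442        53.4442
  2        56.25        50.7783       101.5566
  3        56.25        48.2454       144.7363
  4        56.25        45.8389       183.3556
  5        56.25        43.5524       217.7620
  6        56.25        41.3799       248.2797
  7        56.25        39.3159       275.2110
  8        56.25        37.3547       298.8379
  9        56.25        35.4914       319.4229
  10    1,056.25       633.2070     6,332.0696
  Σ                  1,028.6082     8,174.6757
Price P = Σ PV = 1,028.6082.
Macaulay duration = Σ(t·PV) / P = 8,174.6757 / 1,028.6082 = 7.94732 half-year periods.
In years: 7.94732 / 2 = 3.97366 years.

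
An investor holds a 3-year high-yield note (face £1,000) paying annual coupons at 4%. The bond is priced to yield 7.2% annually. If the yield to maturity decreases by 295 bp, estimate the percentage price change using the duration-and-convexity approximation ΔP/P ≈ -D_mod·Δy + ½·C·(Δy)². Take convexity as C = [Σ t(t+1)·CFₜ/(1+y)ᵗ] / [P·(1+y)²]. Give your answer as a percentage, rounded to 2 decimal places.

+8.36%

With y = 0.072:
  t   CF        PV=CF/(1+0.072)^t    t·PV        t(t+1)·PV
  1        40.00        37.3134        37.3134          74.6269
  2        40.00        34.8073        69.6146         208.8438
  3     1,040.00       844.2071     2,532.6212      10,130.4848
  Σ                    916.3278     2,639.5492      10,413.9555
P = 916.3278; D_Mac = 2.88057 yrs; D_mod = 2.68710 yrs; C = 9.88952.
Duration effect: -2.68710 × (-0.0295) = +0.079270
Convexity effect: 0.5 × 9.88952 × (-0.0295)² = +0.0043032
ΔP/P ≈ +0.079270 + 0.0043032 = +0.083573 = +8.3573%.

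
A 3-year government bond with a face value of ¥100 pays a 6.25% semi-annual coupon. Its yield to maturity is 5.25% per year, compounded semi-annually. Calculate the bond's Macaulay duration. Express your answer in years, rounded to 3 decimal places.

2.785 years

Periodic yield y = 0.02625. Discount each cash flow and weight by its period:
  t   CF        PV=CF/(1+0.02625)^t    t·PV
  1        3.125         3.0451         3.0451
  2        3.125         2.9672         5.9344
  3        3.125         2.8913         8.6738
  4        3.125         2.8173        11.2693
  5        3.125         2.7453        13.7263
  6      103.125        88.2765       529.6588
  Σ                    102.7426       572.3077
Price P = Σ PV = 102.7426.
Macaulay duration = Σ(t·PV) / P = 572.3077 / 102.7426 = 5.57031 half-year periods.
In years: 5.57031 / 2 = 2.78515 years.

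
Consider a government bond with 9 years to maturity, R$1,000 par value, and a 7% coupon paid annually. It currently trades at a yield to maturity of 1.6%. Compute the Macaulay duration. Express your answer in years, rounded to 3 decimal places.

Periodic yield y = 0.016. Discount each cash flow and weight by its year:
  t   CF        PV=CF/(1+0.016)^t    t·PV
  1        70.00        68.8976        68.8976
  2        70.00        67.8126       135.6253
  3        70.00        66.7447       200.2342
  4        70.00        65.6936       262.7745
  5        70.00        64.6591       323.2954
  6        70.00        63.6408       381.8449
  7        70.00        62.6386       438.4702
  8        70.00        61.6522       493.2174
  9     1,070.00       927.5566     8,348.0091
  Σ                  1,449.2959    10,652.3686
Price P = Σ PV = 1,449.2959.
Macaulay duration = Σ(t·PV) / P = 10,652.3686 / 1,449.2959 = 7.35003 years.

7.350 years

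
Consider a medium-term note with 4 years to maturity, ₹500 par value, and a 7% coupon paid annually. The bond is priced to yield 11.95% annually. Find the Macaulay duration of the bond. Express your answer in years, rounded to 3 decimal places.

3.589 years

Periodic yield y = 0.1195. Discount each cash flow and weight by its year:
  t   CF        PV=CF/(1+0.1195)^t    t·PV
  1        35.00        31.2640        31.2640
  2        35.00        27.9267        55.8534
  3        35.00        24.9457        74.8371
  4       535.00       340.6100     1,362.4400
  Σ                    424.7464     1,524.3945
Price P = Σ PV = 424.7464.
Macaulay duration = Σ(t·PV) / P = 1,524.3945 / 424.7464 = 3.58895 years.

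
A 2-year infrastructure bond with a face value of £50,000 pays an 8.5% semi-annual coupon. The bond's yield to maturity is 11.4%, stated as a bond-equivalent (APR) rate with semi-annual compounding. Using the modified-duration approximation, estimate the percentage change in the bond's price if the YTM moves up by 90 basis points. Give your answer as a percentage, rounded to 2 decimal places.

Periodic yield y = 0.057. Modified duration first:
  t   CF        PV=CF/(1+0.057)^t    t·PV
  1     2,125.00     2,010.4068     2,010.4068
  2     2,125.00     1,901.9932     3,803.9864
  3     2,125.00     1,799.4259     5,398.2778
  4    52,125.00    41,758.6181   167,034.4726
  Σ                 47,470.4441   178,247.1435
P = 47,470.4441; D_Mac = 3.75491 half-year periods = 1.87745 yrs; D_mod = 1.87745/(1+0.057) = 1.77621 yrs.
ΔP/P ≈ -D_mod · Δy = -1.77621 × (+0.009) = -0.015986 = -1.5986%.

-1.60%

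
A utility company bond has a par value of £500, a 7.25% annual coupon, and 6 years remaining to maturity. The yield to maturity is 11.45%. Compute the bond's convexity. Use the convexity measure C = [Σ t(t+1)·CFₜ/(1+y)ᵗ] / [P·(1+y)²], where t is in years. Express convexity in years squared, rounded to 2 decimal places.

26.18

With y = 0.1145:
  t   CF        PV=CF/(1+0.1145)^t    t·PV        t(t+1)·PV
  1        36.25        32.5258        32.5258          65.0516
  2        36.25        29.1842        58.3684         175.1052
  3        36.25        26.1859        78.5578         314.2310
  4        36.25        23.4957        93.9827         469.9133
  5        36.25        21.0818       105.4090         632.4539
  6       536.25       279.8252     1,678.9514      11,752.6596
  Σ                    412.2986     2,047.7950      13,409.4147
P = 412.2986.
Convexity = Σ t(t+1)·PV / [P·(1+y)²] = 13,409.4147 / (412.2986 × 1.242110) = 26.18411.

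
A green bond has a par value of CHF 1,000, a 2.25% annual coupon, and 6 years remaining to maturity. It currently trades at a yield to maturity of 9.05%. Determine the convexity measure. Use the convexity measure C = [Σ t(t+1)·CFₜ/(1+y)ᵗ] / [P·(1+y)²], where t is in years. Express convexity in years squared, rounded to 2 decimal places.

With y = 0.0905:
  t   CF        PV=CF/(1+0.0905)^t    t·PV        t(t+1)·PV
  1        22.50        20.6327        20.6327          41.2655
  2        22.50        18.9204        37.8409         113.5226
  3        22.50        17.3502        52.0507         208.2029
  4        22.50        15.9104        63.6414         318.2071
  5        22.50        14.5900        72.9498         437.6989
  6     1,022.50       608.0080     3,648.0480      25,536.3362
  Σ                    695.4117     3,895.1636      26,655.2331
P = 695.4117.
Convexity = Σ t(t+1)·PV / [P·(1+y)²] = 26,655.2331 / (695.4117 × 1.189190) = 32.23214.

32.23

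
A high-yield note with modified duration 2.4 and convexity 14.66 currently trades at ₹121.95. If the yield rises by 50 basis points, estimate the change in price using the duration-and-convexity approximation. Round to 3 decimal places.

-₹1.441

Duration effect: -D_mod·Δy = -2.4 × (+0.005) = -0.012000
Convexity effect: ½·C·(Δy)² = 0.5 × 14.66 × (0.005)² = +0.00018325
ΔP/P ≈ -0.012000 + 0.00018325 = -0.01181675
ΔP ≈ 121.95 × (-0.01181675) = -1.4410526625.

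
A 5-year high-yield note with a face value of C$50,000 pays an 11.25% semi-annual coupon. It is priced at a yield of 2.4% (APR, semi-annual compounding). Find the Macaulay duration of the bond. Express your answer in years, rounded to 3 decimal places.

Periodic yield y = 0.012. Discount each cash flow and weight by its period:
  t   CF        PV=CF/(1+0.012)^t    t·PV
  1     2,812.50     2,779.1502     2,779.1502
  2     2,812.50     2,746.1958     5,492.3917
  3     2,812.50     2,713.6323     8,140.8968
  4     2,812.50     2,681.4548    10,725.8192
  5     2,812.50     2,649.6589    13,248.2945
  6     2,812.50     2,618.2400    15,709.4401
  7     2,812.50     2,587.1937    18,110.3558
  8     2,812.50     2,556.5155    20,452.1240
  9     2,812.50     2,526.2011    22,735.8098
  10   52,812.50    46,873.9553   468,739.5527
  Σ                 70,732.1976   586,133.8349
Price P = Σ PV = 70,732.1976.
Macaulay duration = Σ(t·PV) / P = 586,133.8349 / 70,732.1976 = 8.28666 half-year periods.
In years: 8.28666 / 2 = 4.14333 years.

4.143 years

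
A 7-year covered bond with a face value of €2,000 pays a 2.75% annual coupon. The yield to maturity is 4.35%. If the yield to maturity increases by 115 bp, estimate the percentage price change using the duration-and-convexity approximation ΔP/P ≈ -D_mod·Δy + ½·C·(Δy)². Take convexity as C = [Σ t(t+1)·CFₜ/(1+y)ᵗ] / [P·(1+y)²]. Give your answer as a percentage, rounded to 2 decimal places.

-6.78%

With y = 0.0435:
  t   CF        PV=CF/(1+0.0435)^t    t·PV        t(t+1)·PV
  1        55.00        52.7072        52.7072         105.4145
  2        55.00        50.5100       101.0201         303.0603
  3        55.00        48.4045       145.2134         580.8535
  4        55.00        46.3866       185.5465         927.7327
  5        55.00        44.4529       222.2647       1,333.5880
  6        55.00        42.5998       255.5990       1,789.1933
  7     2,055.00     1,525.3330    10,677.3307      85,418.6453
  Σ                  1,810.3941    11,639.6816      90,458.4875
P = 1,810.3941; D_Mac = 6.42936 yrs; D_mod = 6.16134 yrs; C = 45.88717.
Duration effect: -6.16134 × (+0.0115) = -0.070855
Convexity effect: 0.5 × 45.88717 × (0.0115)² = +0.0030343
ΔP/P ≈ -0.070855 + 0.0030343 = -0.067821 = -6.7821%.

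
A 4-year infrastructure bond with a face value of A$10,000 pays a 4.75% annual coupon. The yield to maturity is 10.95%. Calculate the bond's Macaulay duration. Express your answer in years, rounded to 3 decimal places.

3.702 years

Periodic yield y = 0.1095. Discount each cash flow and weight by its year:
  t   CF        PV=CF/(1+0.1095)^t    t·PV
  1       475.00       428.1208       428.1208
  2       475.00       385.8682       771.7364
  3       475.00       347.7857     1,043.3570
  4    10,475.00     6,912.6538    27,650.6151
  Σ                  8,074.4284    29,893.8293
Price P = Σ PV = 8,074.4284.
Macaulay duration = Σ(t·PV) / P = 29,893.8293 / 8,074.4284 = 3.70228 years.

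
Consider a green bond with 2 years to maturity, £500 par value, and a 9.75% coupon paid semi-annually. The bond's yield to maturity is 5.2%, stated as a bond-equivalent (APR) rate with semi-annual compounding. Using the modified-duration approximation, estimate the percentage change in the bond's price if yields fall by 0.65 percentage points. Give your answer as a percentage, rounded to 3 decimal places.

Periodic yield y = 0.026. Modified duration first:
  t   CF        PV=CF/(1+0.026)^t    t·PV
  1       24.375        23.7573        23.7573
  2       24.375        23.1553        46.3105
  3       24.375        22.5685        67.7055
  4      524.375       473.2085     1,892.8340
  Σ                    542.6896     2,030.6073
P = 542.6896; D_Mac = 3.74175 half-year periods = 1.87087 yrs; D_mod = 1.87087/(1+0.026) = 1.82346 yrs.
ΔP/P ≈ -D_mod · Δy = -1.82346 × (-0.0065) = +0.011853 = +1.1853%.

+1.185%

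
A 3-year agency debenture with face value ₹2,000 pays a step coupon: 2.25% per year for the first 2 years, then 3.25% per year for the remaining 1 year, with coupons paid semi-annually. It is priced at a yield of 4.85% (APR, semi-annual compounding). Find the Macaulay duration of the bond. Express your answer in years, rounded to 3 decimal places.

Periodic yield y = 0.02425. Discount each cash flow and weight by its period:
  t   CF        PV=CF/(1+0.02425)^t    t·PV
  1        22.50        21.9673        21.9673
  2        22.50        21.4472        42.8944
  3        22.50        20.9394        62.8183
  4        22.50        20.4437        81.7746
  5        32.50        28.8306       144.1529
  6     2,032.50     1,760.3325    10,561.9953
  Σ                  1,873.9607    10,915.6028
Price P = Σ PV = 1,873.9607.
Macaulay duration = Σ(t·PV) / P = 10,915.6028 / 1,873.9607 = 5.82488 half-year periods.
In years: 5.82488 / 2 = 2.91244 years.

2.912 years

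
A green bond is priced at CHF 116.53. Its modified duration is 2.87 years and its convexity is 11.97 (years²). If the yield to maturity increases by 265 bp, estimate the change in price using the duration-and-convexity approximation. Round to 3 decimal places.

Duration effect: -D_mod·Δy = -2.87 × (+0.0265) = -0.076055
Convexity effect: ½·C·(Δy)² = 0.5 × 11.97 × (0.0265)² = +0.00420296625
ΔP/P ≈ -0.076055 + 0.00420296625 = -0.07185203375
ΔP ≈ 116.53 × (-0.07185203375) = -8.3729174928875.

-CHF 8.373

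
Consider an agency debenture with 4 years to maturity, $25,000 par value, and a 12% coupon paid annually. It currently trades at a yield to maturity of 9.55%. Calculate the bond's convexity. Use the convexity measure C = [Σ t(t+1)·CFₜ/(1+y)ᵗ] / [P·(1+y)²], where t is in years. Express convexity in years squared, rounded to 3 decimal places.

13.496

With y = 0.0955:
  t   CF        PV=CF/(1+0.0955)^t    t·PV        t(t+1)·PV
  1     3,000.00     2,738.4756     2,738.4756       5,476.9512
  2     3,000.00     2,499.7495     4,999.4990      14,998.4970
  3     3,000.00     2,281.8343     6,845.5030      27,382.0119
  4    28,000.00    19,440.5480    77,762.1922     388,810.9608
  Σ                 26,960.6075    92,345.6697     436,668.4209
P = 26,960.6075.
Convexity = Σ t(t+1)·PV / [P·(1+y)²] = 436,668.4209 / (26,960.6075 × 1.200120) = 13.49576.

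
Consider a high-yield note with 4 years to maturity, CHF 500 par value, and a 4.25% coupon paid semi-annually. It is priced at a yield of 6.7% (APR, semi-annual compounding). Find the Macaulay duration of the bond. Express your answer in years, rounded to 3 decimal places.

3.705 years

Periodic yield y = 0.0335. Discount each cash flow and weight by its period:
  t   CF        PV=CF/(1+0.0335)^t    t·PV
  1       10.625        10.2806        10.2806
  2       10.625         9.9474        19.8947
  3       10.625         9.6249        28.8748
  4       10.625         9.3129        37.2518
  5       10.625         9.0111        45.0554
  6       10.625         8.7190        52.3139
  7       10.625         8.4364        59.0546
  8      510.625       392.2999     3,138.3994
  Σ                    457.6322     3,391.1252
Price P = Σ PV = 457.6322.
Macaulay duration = Σ(t·PV) / P = 3,391.1252 / 457.6322 = 7.41015 half-year periods.
In years: 7.41015 / 2 = 3.70508 years.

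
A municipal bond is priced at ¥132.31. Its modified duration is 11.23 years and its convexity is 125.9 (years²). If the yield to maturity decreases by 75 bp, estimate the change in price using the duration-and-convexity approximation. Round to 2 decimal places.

+¥11.61

Duration effect: -D_mod·Δy = -11.23 × (-0.0075) = +0.084225
Convexity effect: ½·C·(Δy)² = 0.5 × 125.9 × (-0.0075)² = +0.0035409375
ΔP/P ≈ +0.084225 + 0.0035409375 = +0.0877659375
ΔP ≈ 132.31 × (+0.0877659375) = +11.612311190625.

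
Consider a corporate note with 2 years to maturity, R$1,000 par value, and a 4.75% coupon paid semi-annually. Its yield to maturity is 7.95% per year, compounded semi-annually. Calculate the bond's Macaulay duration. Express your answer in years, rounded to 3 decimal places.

Periodic yield y = 0.03975. Discount each cash flow and weight by its period:
  t   CF        PV=CF/(1+0.03975)^t    t·PV
  1        23.75        22.8420        22.8420
  2        23.75        21.9688        43.9375
  3        23.75        21.1289        63.3867
  4     1,023.75       875.9477     3,503.7910
  Σ                    941.8874     3,633.9572
Price P = Σ PV = 941.8874.
Macaulay duration = Σ(t·PV) / P = 3,633.9572 / 941.8874 = 3.85817 half-year periods.
In years: 3.85817 / 2 = 1.92908 years.

1.929 years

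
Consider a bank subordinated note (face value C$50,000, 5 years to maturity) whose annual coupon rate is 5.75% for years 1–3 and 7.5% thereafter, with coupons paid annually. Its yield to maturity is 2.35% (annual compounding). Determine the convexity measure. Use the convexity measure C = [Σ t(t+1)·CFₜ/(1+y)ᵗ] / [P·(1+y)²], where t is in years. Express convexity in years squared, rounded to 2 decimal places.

25.00

With y = 0.0235:
  t   CF        PV=CF/(1+0.0235)^t    t·PV        t(t+1)·PV
  1     2,875.00     2,808.9888     2,808.9888       5,617.9775
  2     2,875.00     2,744.4932     5,488.9863      16,466.9590
  3     2,875.00     2,681.4784     8,044.4353      32,177.7412
  4     3,750.00     3,417.2746    13,669.0984      68,345.4922
  5    53,750.00    47,856.3127   239,281.5636   1,435,689.3815
  Σ                 59,508.5477   269,293.0724   1,558,297.5515
P = 59,508.5477.
Convexity = Σ t(t+1)·PV / [P·(1+y)²] = 1,558,297.5515 / (59,508.5477 × 1.047552) = 24.99743.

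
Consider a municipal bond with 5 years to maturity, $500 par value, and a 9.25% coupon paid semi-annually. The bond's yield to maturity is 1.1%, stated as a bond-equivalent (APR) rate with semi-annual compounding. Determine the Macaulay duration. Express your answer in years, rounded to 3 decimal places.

Periodic yield y = 0.0055. Discount each cash flow and weight by its period:
  t   CF        PV=CF/(1+0.0055)^t    t·PV
  1       23.125        22.9985        22.9985
  2       23.125        22.8727        45.7454
  3       23.125        22.7476        68.2428
  4       23.125        22.6232        90.4927
  5       23.125        22.4994       112.4971
  6       23.125        22.3764       134.2581
  7       23.125        22.2540       155.7777
  8       23.125        22.1322       177.0578
  9       23.125        22.0112       198.1005
  10     523.125       495.2047     4,952.0466
  Σ                    697.7198     5,957.2173
Price P = Σ PV = 697.7198.
Macaulay duration = Σ(t·PV) / P = 5,957.2173 / 697.7198 = 8.53812 half-year periods.
In years: 8.53812 / 2 = 4.26906 years.

4.269 years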